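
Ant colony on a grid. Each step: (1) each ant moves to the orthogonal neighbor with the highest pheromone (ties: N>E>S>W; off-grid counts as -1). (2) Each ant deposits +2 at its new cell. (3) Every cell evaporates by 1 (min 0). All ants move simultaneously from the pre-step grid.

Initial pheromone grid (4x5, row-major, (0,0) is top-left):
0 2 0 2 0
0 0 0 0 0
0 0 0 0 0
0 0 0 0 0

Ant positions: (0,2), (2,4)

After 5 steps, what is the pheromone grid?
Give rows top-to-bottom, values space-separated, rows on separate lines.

After step 1: ants at (0,3),(1,4)
  0 1 0 3 0
  0 0 0 0 1
  0 0 0 0 0
  0 0 0 0 0
After step 2: ants at (0,4),(0,4)
  0 0 0 2 3
  0 0 0 0 0
  0 0 0 0 0
  0 0 0 0 0
After step 3: ants at (0,3),(0,3)
  0 0 0 5 2
  0 0 0 0 0
  0 0 0 0 0
  0 0 0 0 0
After step 4: ants at (0,4),(0,4)
  0 0 0 4 5
  0 0 0 0 0
  0 0 0 0 0
  0 0 0 0 0
After step 5: ants at (0,3),(0,3)
  0 0 0 7 4
  0 0 0 0 0
  0 0 0 0 0
  0 0 0 0 0

0 0 0 7 4
0 0 0 0 0
0 0 0 0 0
0 0 0 0 0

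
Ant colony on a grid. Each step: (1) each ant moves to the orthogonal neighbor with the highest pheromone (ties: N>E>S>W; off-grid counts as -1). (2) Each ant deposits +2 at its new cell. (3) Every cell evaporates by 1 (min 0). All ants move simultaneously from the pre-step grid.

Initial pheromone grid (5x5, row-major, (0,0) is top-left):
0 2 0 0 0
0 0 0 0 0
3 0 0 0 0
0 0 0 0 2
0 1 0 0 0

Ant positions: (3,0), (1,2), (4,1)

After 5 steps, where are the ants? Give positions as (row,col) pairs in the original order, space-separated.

Step 1: ant0:(3,0)->N->(2,0) | ant1:(1,2)->N->(0,2) | ant2:(4,1)->N->(3,1)
  grid max=4 at (2,0)
Step 2: ant0:(2,0)->N->(1,0) | ant1:(0,2)->W->(0,1) | ant2:(3,1)->N->(2,1)
  grid max=3 at (2,0)
Step 3: ant0:(1,0)->S->(2,0) | ant1:(0,1)->E->(0,2) | ant2:(2,1)->W->(2,0)
  grid max=6 at (2,0)
Step 4: ant0:(2,0)->N->(1,0) | ant1:(0,2)->W->(0,1) | ant2:(2,0)->N->(1,0)
  grid max=5 at (2,0)
Step 5: ant0:(1,0)->S->(2,0) | ant1:(0,1)->E->(0,2) | ant2:(1,0)->S->(2,0)
  grid max=8 at (2,0)

(2,0) (0,2) (2,0)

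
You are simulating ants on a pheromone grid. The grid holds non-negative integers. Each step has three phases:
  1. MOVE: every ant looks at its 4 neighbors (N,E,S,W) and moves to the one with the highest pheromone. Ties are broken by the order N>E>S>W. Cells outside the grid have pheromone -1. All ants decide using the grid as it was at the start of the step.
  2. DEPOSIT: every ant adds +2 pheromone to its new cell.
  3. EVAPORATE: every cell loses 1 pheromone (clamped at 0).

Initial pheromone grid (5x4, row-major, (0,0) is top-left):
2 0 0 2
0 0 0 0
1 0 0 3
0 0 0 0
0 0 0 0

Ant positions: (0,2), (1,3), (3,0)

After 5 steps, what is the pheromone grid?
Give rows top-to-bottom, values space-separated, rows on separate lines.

After step 1: ants at (0,3),(2,3),(2,0)
  1 0 0 3
  0 0 0 0
  2 0 0 4
  0 0 0 0
  0 0 0 0
After step 2: ants at (1,3),(1,3),(1,0)
  0 0 0 2
  1 0 0 3
  1 0 0 3
  0 0 0 0
  0 0 0 0
After step 3: ants at (2,3),(2,3),(2,0)
  0 0 0 1
  0 0 0 2
  2 0 0 6
  0 0 0 0
  0 0 0 0
After step 4: ants at (1,3),(1,3),(1,0)
  0 0 0 0
  1 0 0 5
  1 0 0 5
  0 0 0 0
  0 0 0 0
After step 5: ants at (2,3),(2,3),(2,0)
  0 0 0 0
  0 0 0 4
  2 0 0 8
  0 0 0 0
  0 0 0 0

0 0 0 0
0 0 0 4
2 0 0 8
0 0 0 0
0 0 0 0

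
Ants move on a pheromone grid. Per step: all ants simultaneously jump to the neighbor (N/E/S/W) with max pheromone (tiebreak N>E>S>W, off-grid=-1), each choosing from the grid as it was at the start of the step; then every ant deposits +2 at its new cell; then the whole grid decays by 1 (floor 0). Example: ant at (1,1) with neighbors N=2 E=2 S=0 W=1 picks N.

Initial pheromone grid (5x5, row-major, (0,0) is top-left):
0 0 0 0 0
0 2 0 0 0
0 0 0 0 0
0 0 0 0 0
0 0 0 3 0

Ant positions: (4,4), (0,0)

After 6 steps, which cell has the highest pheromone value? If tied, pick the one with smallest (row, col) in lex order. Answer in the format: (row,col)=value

Step 1: ant0:(4,4)->W->(4,3) | ant1:(0,0)->E->(0,1)
  grid max=4 at (4,3)
Step 2: ant0:(4,3)->N->(3,3) | ant1:(0,1)->S->(1,1)
  grid max=3 at (4,3)
Step 3: ant0:(3,3)->S->(4,3) | ant1:(1,1)->N->(0,1)
  grid max=4 at (4,3)
Step 4: ant0:(4,3)->N->(3,3) | ant1:(0,1)->S->(1,1)
  grid max=3 at (4,3)
Step 5: ant0:(3,3)->S->(4,3) | ant1:(1,1)->N->(0,1)
  grid max=4 at (4,3)
Step 6: ant0:(4,3)->N->(3,3) | ant1:(0,1)->S->(1,1)
  grid max=3 at (4,3)
Final grid:
  0 0 0 0 0
  0 2 0 0 0
  0 0 0 0 0
  0 0 0 1 0
  0 0 0 3 0
Max pheromone 3 at (4,3)

Answer: (4,3)=3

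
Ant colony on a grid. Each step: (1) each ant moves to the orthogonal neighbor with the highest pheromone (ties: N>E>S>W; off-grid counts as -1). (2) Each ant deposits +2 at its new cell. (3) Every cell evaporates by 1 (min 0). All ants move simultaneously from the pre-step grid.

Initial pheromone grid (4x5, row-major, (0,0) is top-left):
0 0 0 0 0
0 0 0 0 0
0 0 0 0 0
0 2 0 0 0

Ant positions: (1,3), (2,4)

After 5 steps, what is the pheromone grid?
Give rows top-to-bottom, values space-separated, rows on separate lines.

After step 1: ants at (0,3),(1,4)
  0 0 0 1 0
  0 0 0 0 1
  0 0 0 0 0
  0 1 0 0 0
After step 2: ants at (0,4),(0,4)
  0 0 0 0 3
  0 0 0 0 0
  0 0 0 0 0
  0 0 0 0 0
After step 3: ants at (1,4),(1,4)
  0 0 0 0 2
  0 0 0 0 3
  0 0 0 0 0
  0 0 0 0 0
After step 4: ants at (0,4),(0,4)
  0 0 0 0 5
  0 0 0 0 2
  0 0 0 0 0
  0 0 0 0 0
After step 5: ants at (1,4),(1,4)
  0 0 0 0 4
  0 0 0 0 5
  0 0 0 0 0
  0 0 0 0 0

0 0 0 0 4
0 0 0 0 5
0 0 0 0 0
0 0 0 0 0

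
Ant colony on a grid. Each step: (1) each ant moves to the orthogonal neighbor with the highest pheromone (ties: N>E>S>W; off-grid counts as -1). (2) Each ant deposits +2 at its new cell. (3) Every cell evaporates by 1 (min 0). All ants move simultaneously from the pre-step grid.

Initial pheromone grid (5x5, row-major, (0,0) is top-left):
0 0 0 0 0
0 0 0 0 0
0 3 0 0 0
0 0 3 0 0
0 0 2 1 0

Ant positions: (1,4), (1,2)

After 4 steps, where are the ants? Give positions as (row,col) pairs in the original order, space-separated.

Step 1: ant0:(1,4)->N->(0,4) | ant1:(1,2)->N->(0,2)
  grid max=2 at (2,1)
Step 2: ant0:(0,4)->S->(1,4) | ant1:(0,2)->E->(0,3)
  grid max=1 at (0,3)
Step 3: ant0:(1,4)->N->(0,4) | ant1:(0,3)->E->(0,4)
  grid max=3 at (0,4)
Step 4: ant0:(0,4)->S->(1,4) | ant1:(0,4)->S->(1,4)
  grid max=3 at (1,4)

(1,4) (1,4)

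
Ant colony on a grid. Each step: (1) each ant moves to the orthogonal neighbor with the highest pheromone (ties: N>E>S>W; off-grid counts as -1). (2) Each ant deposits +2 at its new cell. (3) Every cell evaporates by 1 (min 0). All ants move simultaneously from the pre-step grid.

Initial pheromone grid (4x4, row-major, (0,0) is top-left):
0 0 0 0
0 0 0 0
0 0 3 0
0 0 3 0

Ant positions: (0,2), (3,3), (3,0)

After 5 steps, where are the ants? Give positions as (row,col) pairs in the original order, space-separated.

Step 1: ant0:(0,2)->E->(0,3) | ant1:(3,3)->W->(3,2) | ant2:(3,0)->N->(2,0)
  grid max=4 at (3,2)
Step 2: ant0:(0,3)->S->(1,3) | ant1:(3,2)->N->(2,2) | ant2:(2,0)->N->(1,0)
  grid max=3 at (2,2)
Step 3: ant0:(1,3)->N->(0,3) | ant1:(2,2)->S->(3,2) | ant2:(1,0)->N->(0,0)
  grid max=4 at (3,2)
Step 4: ant0:(0,3)->S->(1,3) | ant1:(3,2)->N->(2,2) | ant2:(0,0)->E->(0,1)
  grid max=3 at (2,2)
Step 5: ant0:(1,3)->N->(0,3) | ant1:(2,2)->S->(3,2) | ant2:(0,1)->E->(0,2)
  grid max=4 at (3,2)

(0,3) (3,2) (0,2)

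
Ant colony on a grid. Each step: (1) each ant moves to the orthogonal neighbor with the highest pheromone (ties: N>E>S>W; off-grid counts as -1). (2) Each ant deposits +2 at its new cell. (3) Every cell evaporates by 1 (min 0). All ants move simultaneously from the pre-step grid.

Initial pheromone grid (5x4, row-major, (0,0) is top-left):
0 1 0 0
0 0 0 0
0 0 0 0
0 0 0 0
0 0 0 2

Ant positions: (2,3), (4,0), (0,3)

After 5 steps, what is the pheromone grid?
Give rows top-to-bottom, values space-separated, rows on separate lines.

After step 1: ants at (1,3),(3,0),(1,3)
  0 0 0 0
  0 0 0 3
  0 0 0 0
  1 0 0 0
  0 0 0 1
After step 2: ants at (0,3),(2,0),(0,3)
  0 0 0 3
  0 0 0 2
  1 0 0 0
  0 0 0 0
  0 0 0 0
After step 3: ants at (1,3),(1,0),(1,3)
  0 0 0 2
  1 0 0 5
  0 0 0 0
  0 0 0 0
  0 0 0 0
After step 4: ants at (0,3),(0,0),(0,3)
  1 0 0 5
  0 0 0 4
  0 0 0 0
  0 0 0 0
  0 0 0 0
After step 5: ants at (1,3),(0,1),(1,3)
  0 1 0 4
  0 0 0 7
  0 0 0 0
  0 0 0 0
  0 0 0 0

0 1 0 4
0 0 0 7
0 0 0 0
0 0 0 0
0 0 0 0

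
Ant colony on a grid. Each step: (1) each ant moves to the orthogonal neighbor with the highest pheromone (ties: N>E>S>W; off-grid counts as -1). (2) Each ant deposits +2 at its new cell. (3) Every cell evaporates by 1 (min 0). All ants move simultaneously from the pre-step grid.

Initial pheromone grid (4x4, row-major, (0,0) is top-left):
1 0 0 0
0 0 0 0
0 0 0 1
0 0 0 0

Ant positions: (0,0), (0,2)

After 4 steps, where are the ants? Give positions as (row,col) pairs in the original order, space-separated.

Step 1: ant0:(0,0)->E->(0,1) | ant1:(0,2)->E->(0,3)
  grid max=1 at (0,1)
Step 2: ant0:(0,1)->E->(0,2) | ant1:(0,3)->S->(1,3)
  grid max=1 at (0,2)
Step 3: ant0:(0,2)->E->(0,3) | ant1:(1,3)->N->(0,3)
  grid max=3 at (0,3)
Step 4: ant0:(0,3)->S->(1,3) | ant1:(0,3)->S->(1,3)
  grid max=3 at (1,3)

(1,3) (1,3)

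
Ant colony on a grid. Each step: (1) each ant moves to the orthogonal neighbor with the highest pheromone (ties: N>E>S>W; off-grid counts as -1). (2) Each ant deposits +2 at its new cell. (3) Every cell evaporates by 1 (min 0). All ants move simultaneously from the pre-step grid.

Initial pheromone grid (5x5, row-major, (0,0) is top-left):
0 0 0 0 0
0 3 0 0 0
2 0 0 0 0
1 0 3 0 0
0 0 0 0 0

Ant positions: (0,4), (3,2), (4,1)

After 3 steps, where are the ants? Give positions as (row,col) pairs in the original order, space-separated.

Step 1: ant0:(0,4)->S->(1,4) | ant1:(3,2)->N->(2,2) | ant2:(4,1)->N->(3,1)
  grid max=2 at (1,1)
Step 2: ant0:(1,4)->N->(0,4) | ant1:(2,2)->S->(3,2) | ant2:(3,1)->E->(3,2)
  grid max=5 at (3,2)
Step 3: ant0:(0,4)->S->(1,4) | ant1:(3,2)->N->(2,2) | ant2:(3,2)->N->(2,2)
  grid max=4 at (3,2)

(1,4) (2,2) (2,2)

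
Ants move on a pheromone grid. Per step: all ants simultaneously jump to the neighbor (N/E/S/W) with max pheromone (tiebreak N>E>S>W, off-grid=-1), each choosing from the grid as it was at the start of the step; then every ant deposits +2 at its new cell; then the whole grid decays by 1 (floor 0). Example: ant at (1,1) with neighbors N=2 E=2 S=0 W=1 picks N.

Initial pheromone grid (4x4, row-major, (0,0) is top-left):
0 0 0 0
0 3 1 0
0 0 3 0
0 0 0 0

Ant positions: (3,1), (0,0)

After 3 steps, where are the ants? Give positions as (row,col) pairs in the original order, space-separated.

Step 1: ant0:(3,1)->N->(2,1) | ant1:(0,0)->E->(0,1)
  grid max=2 at (1,1)
Step 2: ant0:(2,1)->N->(1,1) | ant1:(0,1)->S->(1,1)
  grid max=5 at (1,1)
Step 3: ant0:(1,1)->N->(0,1) | ant1:(1,1)->N->(0,1)
  grid max=4 at (1,1)

(0,1) (0,1)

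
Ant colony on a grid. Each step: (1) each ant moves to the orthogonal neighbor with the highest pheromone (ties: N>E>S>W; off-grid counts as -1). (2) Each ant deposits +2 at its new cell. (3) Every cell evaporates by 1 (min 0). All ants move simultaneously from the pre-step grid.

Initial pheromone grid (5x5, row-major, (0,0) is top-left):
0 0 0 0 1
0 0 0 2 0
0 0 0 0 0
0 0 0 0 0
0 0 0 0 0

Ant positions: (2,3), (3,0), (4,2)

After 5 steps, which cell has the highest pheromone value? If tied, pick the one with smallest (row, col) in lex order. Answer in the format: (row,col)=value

Answer: (1,3)=5

Derivation:
Step 1: ant0:(2,3)->N->(1,3) | ant1:(3,0)->N->(2,0) | ant2:(4,2)->N->(3,2)
  grid max=3 at (1,3)
Step 2: ant0:(1,3)->N->(0,3) | ant1:(2,0)->N->(1,0) | ant2:(3,2)->N->(2,2)
  grid max=2 at (1,3)
Step 3: ant0:(0,3)->S->(1,3) | ant1:(1,0)->N->(0,0) | ant2:(2,2)->N->(1,2)
  grid max=3 at (1,3)
Step 4: ant0:(1,3)->W->(1,2) | ant1:(0,0)->E->(0,1) | ant2:(1,2)->E->(1,3)
  grid max=4 at (1,3)
Step 5: ant0:(1,2)->E->(1,3) | ant1:(0,1)->E->(0,2) | ant2:(1,3)->W->(1,2)
  grid max=5 at (1,3)
Final grid:
  0 0 1 0 0
  0 0 3 5 0
  0 0 0 0 0
  0 0 0 0 0
  0 0 0 0 0
Max pheromone 5 at (1,3)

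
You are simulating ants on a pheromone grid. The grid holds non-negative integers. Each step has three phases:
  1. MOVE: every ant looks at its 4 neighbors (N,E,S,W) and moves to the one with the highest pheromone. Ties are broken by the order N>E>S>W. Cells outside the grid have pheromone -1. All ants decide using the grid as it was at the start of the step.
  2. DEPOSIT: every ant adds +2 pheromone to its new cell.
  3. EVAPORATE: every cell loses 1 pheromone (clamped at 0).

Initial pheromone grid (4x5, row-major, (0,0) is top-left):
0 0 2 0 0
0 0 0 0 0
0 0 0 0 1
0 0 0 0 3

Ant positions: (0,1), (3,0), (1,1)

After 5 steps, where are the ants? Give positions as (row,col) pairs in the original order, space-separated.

Step 1: ant0:(0,1)->E->(0,2) | ant1:(3,0)->N->(2,0) | ant2:(1,1)->N->(0,1)
  grid max=3 at (0,2)
Step 2: ant0:(0,2)->W->(0,1) | ant1:(2,0)->N->(1,0) | ant2:(0,1)->E->(0,2)
  grid max=4 at (0,2)
Step 3: ant0:(0,1)->E->(0,2) | ant1:(1,0)->N->(0,0) | ant2:(0,2)->W->(0,1)
  grid max=5 at (0,2)
Step 4: ant0:(0,2)->W->(0,1) | ant1:(0,0)->E->(0,1) | ant2:(0,1)->E->(0,2)
  grid max=6 at (0,1)
Step 5: ant0:(0,1)->E->(0,2) | ant1:(0,1)->E->(0,2) | ant2:(0,2)->W->(0,1)
  grid max=9 at (0,2)

(0,2) (0,2) (0,1)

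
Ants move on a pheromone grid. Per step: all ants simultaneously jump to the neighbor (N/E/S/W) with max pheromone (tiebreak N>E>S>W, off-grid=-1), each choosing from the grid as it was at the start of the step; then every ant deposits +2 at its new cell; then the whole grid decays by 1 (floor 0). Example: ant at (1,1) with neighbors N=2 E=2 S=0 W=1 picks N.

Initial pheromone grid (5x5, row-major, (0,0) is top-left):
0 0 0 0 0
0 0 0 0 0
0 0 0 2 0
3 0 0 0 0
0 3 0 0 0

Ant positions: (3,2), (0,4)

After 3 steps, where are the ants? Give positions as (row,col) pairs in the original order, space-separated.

Step 1: ant0:(3,2)->N->(2,2) | ant1:(0,4)->S->(1,4)
  grid max=2 at (3,0)
Step 2: ant0:(2,2)->E->(2,3) | ant1:(1,4)->N->(0,4)
  grid max=2 at (2,3)
Step 3: ant0:(2,3)->N->(1,3) | ant1:(0,4)->S->(1,4)
  grid max=1 at (1,3)

(1,3) (1,4)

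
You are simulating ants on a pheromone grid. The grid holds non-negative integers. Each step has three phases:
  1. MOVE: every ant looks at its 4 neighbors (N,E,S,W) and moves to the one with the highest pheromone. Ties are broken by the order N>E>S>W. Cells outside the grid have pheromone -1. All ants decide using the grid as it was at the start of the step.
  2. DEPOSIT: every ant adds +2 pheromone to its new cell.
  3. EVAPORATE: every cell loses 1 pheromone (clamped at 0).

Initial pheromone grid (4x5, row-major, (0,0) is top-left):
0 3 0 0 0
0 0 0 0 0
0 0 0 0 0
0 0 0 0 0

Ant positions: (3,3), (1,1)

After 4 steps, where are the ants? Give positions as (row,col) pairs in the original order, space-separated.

Step 1: ant0:(3,3)->N->(2,3) | ant1:(1,1)->N->(0,1)
  grid max=4 at (0,1)
Step 2: ant0:(2,3)->N->(1,3) | ant1:(0,1)->E->(0,2)
  grid max=3 at (0,1)
Step 3: ant0:(1,3)->N->(0,3) | ant1:(0,2)->W->(0,1)
  grid max=4 at (0,1)
Step 4: ant0:(0,3)->E->(0,4) | ant1:(0,1)->E->(0,2)
  grid max=3 at (0,1)

(0,4) (0,2)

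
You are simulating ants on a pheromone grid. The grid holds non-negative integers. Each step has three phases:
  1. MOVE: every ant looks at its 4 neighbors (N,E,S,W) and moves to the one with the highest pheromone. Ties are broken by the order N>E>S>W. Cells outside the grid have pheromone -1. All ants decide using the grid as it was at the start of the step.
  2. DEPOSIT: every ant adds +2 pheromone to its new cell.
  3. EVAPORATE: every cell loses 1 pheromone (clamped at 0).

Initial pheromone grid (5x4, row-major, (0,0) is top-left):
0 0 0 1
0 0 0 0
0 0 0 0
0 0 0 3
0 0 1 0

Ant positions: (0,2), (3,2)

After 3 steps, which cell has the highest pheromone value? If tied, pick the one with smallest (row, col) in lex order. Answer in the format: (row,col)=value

Step 1: ant0:(0,2)->E->(0,3) | ant1:(3,2)->E->(3,3)
  grid max=4 at (3,3)
Step 2: ant0:(0,3)->S->(1,3) | ant1:(3,3)->N->(2,3)
  grid max=3 at (3,3)
Step 3: ant0:(1,3)->N->(0,3) | ant1:(2,3)->S->(3,3)
  grid max=4 at (3,3)
Final grid:
  0 0 0 2
  0 0 0 0
  0 0 0 0
  0 0 0 4
  0 0 0 0
Max pheromone 4 at (3,3)

Answer: (3,3)=4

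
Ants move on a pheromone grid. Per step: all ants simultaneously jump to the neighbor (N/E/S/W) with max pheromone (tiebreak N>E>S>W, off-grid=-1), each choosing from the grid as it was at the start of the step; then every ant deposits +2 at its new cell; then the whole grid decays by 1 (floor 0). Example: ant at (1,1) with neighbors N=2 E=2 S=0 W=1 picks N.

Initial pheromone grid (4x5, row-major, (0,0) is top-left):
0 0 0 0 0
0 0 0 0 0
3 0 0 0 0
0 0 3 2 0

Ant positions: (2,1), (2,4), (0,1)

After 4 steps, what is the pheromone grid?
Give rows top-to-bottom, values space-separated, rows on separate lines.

After step 1: ants at (2,0),(1,4),(0,2)
  0 0 1 0 0
  0 0 0 0 1
  4 0 0 0 0
  0 0 2 1 0
After step 2: ants at (1,0),(0,4),(0,3)
  0 0 0 1 1
  1 0 0 0 0
  3 0 0 0 0
  0 0 1 0 0
After step 3: ants at (2,0),(0,3),(0,4)
  0 0 0 2 2
  0 0 0 0 0
  4 0 0 0 0
  0 0 0 0 0
After step 4: ants at (1,0),(0,4),(0,3)
  0 0 0 3 3
  1 0 0 0 0
  3 0 0 0 0
  0 0 0 0 0

0 0 0 3 3
1 0 0 0 0
3 0 0 0 0
0 0 0 0 0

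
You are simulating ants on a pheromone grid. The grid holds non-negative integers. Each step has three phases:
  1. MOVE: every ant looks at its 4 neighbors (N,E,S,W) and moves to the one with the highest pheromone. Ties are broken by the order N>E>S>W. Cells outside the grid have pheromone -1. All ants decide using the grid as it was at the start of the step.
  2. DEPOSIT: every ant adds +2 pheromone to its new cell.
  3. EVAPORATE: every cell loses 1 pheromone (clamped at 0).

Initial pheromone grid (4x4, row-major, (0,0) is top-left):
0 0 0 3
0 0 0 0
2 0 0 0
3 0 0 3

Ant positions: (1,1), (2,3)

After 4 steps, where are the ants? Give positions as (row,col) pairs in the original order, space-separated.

Step 1: ant0:(1,1)->N->(0,1) | ant1:(2,3)->S->(3,3)
  grid max=4 at (3,3)
Step 2: ant0:(0,1)->E->(0,2) | ant1:(3,3)->N->(2,3)
  grid max=3 at (3,3)
Step 3: ant0:(0,2)->E->(0,3) | ant1:(2,3)->S->(3,3)
  grid max=4 at (3,3)
Step 4: ant0:(0,3)->S->(1,3) | ant1:(3,3)->N->(2,3)
  grid max=3 at (3,3)

(1,3) (2,3)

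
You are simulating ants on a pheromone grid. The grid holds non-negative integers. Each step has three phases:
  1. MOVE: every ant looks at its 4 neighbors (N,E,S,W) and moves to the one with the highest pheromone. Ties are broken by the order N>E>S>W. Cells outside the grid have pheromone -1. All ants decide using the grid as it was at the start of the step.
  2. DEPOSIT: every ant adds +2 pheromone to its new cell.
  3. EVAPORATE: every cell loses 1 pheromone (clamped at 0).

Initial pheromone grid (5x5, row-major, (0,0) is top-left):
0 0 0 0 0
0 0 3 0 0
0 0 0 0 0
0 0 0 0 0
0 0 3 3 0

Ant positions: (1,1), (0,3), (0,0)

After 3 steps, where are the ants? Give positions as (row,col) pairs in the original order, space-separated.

Step 1: ant0:(1,1)->E->(1,2) | ant1:(0,3)->E->(0,4) | ant2:(0,0)->E->(0,1)
  grid max=4 at (1,2)
Step 2: ant0:(1,2)->N->(0,2) | ant1:(0,4)->S->(1,4) | ant2:(0,1)->E->(0,2)
  grid max=3 at (0,2)
Step 3: ant0:(0,2)->S->(1,2) | ant1:(1,4)->N->(0,4) | ant2:(0,2)->S->(1,2)
  grid max=6 at (1,2)

(1,2) (0,4) (1,2)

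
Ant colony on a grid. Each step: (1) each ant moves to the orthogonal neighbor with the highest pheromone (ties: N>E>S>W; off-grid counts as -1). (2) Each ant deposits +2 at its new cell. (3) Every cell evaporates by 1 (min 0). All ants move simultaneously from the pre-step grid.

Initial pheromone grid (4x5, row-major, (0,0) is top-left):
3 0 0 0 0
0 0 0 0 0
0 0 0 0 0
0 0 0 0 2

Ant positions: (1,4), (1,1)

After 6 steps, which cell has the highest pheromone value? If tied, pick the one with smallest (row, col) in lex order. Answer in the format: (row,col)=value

Step 1: ant0:(1,4)->N->(0,4) | ant1:(1,1)->N->(0,1)
  grid max=2 at (0,0)
Step 2: ant0:(0,4)->S->(1,4) | ant1:(0,1)->W->(0,0)
  grid max=3 at (0,0)
Step 3: ant0:(1,4)->N->(0,4) | ant1:(0,0)->E->(0,1)
  grid max=2 at (0,0)
Step 4: ant0:(0,4)->S->(1,4) | ant1:(0,1)->W->(0,0)
  grid max=3 at (0,0)
Step 5: ant0:(1,4)->N->(0,4) | ant1:(0,0)->E->(0,1)
  grid max=2 at (0,0)
Step 6: ant0:(0,4)->S->(1,4) | ant1:(0,1)->W->(0,0)
  grid max=3 at (0,0)
Final grid:
  3 0 0 0 0
  0 0 0 0 1
  0 0 0 0 0
  0 0 0 0 0
Max pheromone 3 at (0,0)

Answer: (0,0)=3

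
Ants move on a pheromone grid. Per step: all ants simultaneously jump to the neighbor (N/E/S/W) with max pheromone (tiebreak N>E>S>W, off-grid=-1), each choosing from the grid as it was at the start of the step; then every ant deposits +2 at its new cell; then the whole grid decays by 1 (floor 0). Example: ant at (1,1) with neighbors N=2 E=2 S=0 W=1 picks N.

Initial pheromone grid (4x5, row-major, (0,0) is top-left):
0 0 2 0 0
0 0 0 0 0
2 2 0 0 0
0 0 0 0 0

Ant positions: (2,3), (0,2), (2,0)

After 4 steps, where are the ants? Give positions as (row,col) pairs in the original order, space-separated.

Step 1: ant0:(2,3)->N->(1,3) | ant1:(0,2)->E->(0,3) | ant2:(2,0)->E->(2,1)
  grid max=3 at (2,1)
Step 2: ant0:(1,3)->N->(0,3) | ant1:(0,3)->S->(1,3) | ant2:(2,1)->W->(2,0)
  grid max=2 at (0,3)
Step 3: ant0:(0,3)->S->(1,3) | ant1:(1,3)->N->(0,3) | ant2:(2,0)->E->(2,1)
  grid max=3 at (0,3)
Step 4: ant0:(1,3)->N->(0,3) | ant1:(0,3)->S->(1,3) | ant2:(2,1)->W->(2,0)
  grid max=4 at (0,3)

(0,3) (1,3) (2,0)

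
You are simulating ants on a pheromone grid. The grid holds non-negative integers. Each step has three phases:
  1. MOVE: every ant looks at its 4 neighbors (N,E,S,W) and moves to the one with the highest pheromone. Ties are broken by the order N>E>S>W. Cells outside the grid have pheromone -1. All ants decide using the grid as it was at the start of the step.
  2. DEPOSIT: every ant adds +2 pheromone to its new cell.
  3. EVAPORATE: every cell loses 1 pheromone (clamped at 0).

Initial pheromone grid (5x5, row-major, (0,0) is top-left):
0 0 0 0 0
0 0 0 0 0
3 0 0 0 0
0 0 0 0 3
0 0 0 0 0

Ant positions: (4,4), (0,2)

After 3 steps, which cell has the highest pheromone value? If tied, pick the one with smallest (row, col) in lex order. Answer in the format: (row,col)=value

Step 1: ant0:(4,4)->N->(3,4) | ant1:(0,2)->E->(0,3)
  grid max=4 at (3,4)
Step 2: ant0:(3,4)->N->(2,4) | ant1:(0,3)->E->(0,4)
  grid max=3 at (3,4)
Step 3: ant0:(2,4)->S->(3,4) | ant1:(0,4)->S->(1,4)
  grid max=4 at (3,4)
Final grid:
  0 0 0 0 0
  0 0 0 0 1
  0 0 0 0 0
  0 0 0 0 4
  0 0 0 0 0
Max pheromone 4 at (3,4)

Answer: (3,4)=4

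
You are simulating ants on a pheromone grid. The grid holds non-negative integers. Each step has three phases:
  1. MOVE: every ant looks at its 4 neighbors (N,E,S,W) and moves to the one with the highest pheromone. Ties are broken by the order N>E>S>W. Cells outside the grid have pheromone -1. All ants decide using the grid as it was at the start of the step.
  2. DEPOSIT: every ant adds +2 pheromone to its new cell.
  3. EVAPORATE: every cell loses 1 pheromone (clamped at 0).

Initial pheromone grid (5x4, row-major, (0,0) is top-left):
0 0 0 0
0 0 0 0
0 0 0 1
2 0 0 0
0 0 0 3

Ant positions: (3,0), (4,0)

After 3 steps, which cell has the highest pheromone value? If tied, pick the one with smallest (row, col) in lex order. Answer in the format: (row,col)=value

Step 1: ant0:(3,0)->N->(2,0) | ant1:(4,0)->N->(3,0)
  grid max=3 at (3,0)
Step 2: ant0:(2,0)->S->(3,0) | ant1:(3,0)->N->(2,0)
  grid max=4 at (3,0)
Step 3: ant0:(3,0)->N->(2,0) | ant1:(2,0)->S->(3,0)
  grid max=5 at (3,0)
Final grid:
  0 0 0 0
  0 0 0 0
  3 0 0 0
  5 0 0 0
  0 0 0 0
Max pheromone 5 at (3,0)

Answer: (3,0)=5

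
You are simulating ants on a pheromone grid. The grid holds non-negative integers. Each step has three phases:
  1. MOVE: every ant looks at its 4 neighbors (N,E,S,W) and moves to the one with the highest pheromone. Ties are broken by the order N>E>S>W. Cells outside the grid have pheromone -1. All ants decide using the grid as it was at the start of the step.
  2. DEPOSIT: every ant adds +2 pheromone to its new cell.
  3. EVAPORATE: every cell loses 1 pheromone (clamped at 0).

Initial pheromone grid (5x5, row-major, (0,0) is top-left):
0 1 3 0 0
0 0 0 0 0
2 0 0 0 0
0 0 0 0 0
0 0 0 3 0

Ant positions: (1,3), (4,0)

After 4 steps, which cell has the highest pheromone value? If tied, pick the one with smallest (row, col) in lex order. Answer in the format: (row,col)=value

Step 1: ant0:(1,3)->N->(0,3) | ant1:(4,0)->N->(3,0)
  grid max=2 at (0,2)
Step 2: ant0:(0,3)->W->(0,2) | ant1:(3,0)->N->(2,0)
  grid max=3 at (0,2)
Step 3: ant0:(0,2)->E->(0,3) | ant1:(2,0)->N->(1,0)
  grid max=2 at (0,2)
Step 4: ant0:(0,3)->W->(0,2) | ant1:(1,0)->S->(2,0)
  grid max=3 at (0,2)
Final grid:
  0 0 3 0 0
  0 0 0 0 0
  2 0 0 0 0
  0 0 0 0 0
  0 0 0 0 0
Max pheromone 3 at (0,2)

Answer: (0,2)=3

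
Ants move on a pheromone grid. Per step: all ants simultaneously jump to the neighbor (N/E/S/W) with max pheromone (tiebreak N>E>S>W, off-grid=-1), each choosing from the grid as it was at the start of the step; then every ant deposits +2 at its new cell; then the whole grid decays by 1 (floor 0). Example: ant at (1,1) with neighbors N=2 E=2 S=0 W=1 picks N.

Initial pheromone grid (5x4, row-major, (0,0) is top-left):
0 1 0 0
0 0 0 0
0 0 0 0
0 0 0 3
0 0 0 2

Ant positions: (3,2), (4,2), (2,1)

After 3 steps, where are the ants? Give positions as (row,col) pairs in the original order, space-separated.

Step 1: ant0:(3,2)->E->(3,3) | ant1:(4,2)->E->(4,3) | ant2:(2,1)->N->(1,1)
  grid max=4 at (3,3)
Step 2: ant0:(3,3)->S->(4,3) | ant1:(4,3)->N->(3,3) | ant2:(1,1)->N->(0,1)
  grid max=5 at (3,3)
Step 3: ant0:(4,3)->N->(3,3) | ant1:(3,3)->S->(4,3) | ant2:(0,1)->E->(0,2)
  grid max=6 at (3,3)

(3,3) (4,3) (0,2)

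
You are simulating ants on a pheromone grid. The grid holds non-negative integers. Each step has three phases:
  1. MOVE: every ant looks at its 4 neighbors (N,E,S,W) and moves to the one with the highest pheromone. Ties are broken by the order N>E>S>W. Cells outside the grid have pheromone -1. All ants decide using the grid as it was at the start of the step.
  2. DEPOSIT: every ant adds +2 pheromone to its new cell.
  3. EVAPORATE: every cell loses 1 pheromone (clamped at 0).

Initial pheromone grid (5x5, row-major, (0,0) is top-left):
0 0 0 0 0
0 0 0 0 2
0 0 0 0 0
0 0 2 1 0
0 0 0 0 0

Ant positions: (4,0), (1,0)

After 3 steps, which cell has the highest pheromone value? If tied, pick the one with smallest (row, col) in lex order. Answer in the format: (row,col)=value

Step 1: ant0:(4,0)->N->(3,0) | ant1:(1,0)->N->(0,0)
  grid max=1 at (0,0)
Step 2: ant0:(3,0)->N->(2,0) | ant1:(0,0)->E->(0,1)
  grid max=1 at (0,1)
Step 3: ant0:(2,0)->N->(1,0) | ant1:(0,1)->E->(0,2)
  grid max=1 at (0,2)
Final grid:
  0 0 1 0 0
  1 0 0 0 0
  0 0 0 0 0
  0 0 0 0 0
  0 0 0 0 0
Max pheromone 1 at (0,2)

Answer: (0,2)=1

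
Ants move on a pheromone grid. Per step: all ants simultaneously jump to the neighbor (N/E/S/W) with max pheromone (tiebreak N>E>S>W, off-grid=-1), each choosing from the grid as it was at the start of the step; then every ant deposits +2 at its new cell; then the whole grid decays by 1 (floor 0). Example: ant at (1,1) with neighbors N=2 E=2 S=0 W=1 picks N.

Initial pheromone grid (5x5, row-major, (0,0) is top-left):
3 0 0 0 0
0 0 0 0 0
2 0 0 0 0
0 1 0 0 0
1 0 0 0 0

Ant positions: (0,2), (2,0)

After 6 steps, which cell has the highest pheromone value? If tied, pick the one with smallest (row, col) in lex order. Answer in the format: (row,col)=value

Answer: (0,0)=3

Derivation:
Step 1: ant0:(0,2)->E->(0,3) | ant1:(2,0)->N->(1,0)
  grid max=2 at (0,0)
Step 2: ant0:(0,3)->E->(0,4) | ant1:(1,0)->N->(0,0)
  grid max=3 at (0,0)
Step 3: ant0:(0,4)->S->(1,4) | ant1:(0,0)->E->(0,1)
  grid max=2 at (0,0)
Step 4: ant0:(1,4)->N->(0,4) | ant1:(0,1)->W->(0,0)
  grid max=3 at (0,0)
Step 5: ant0:(0,4)->S->(1,4) | ant1:(0,0)->E->(0,1)
  grid max=2 at (0,0)
Step 6: ant0:(1,4)->N->(0,4) | ant1:(0,1)->W->(0,0)
  grid max=3 at (0,0)
Final grid:
  3 0 0 0 1
  0 0 0 0 0
  0 0 0 0 0
  0 0 0 0 0
  0 0 0 0 0
Max pheromone 3 at (0,0)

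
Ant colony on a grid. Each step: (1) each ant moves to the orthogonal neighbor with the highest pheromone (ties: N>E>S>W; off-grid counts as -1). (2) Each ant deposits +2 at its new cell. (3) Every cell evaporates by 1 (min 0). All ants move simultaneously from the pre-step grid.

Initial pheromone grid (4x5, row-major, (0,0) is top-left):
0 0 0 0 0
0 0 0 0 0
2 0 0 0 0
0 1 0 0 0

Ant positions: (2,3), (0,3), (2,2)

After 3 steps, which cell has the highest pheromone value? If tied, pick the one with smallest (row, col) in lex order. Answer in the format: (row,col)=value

Answer: (1,3)=5

Derivation:
Step 1: ant0:(2,3)->N->(1,3) | ant1:(0,3)->E->(0,4) | ant2:(2,2)->N->(1,2)
  grid max=1 at (0,4)
Step 2: ant0:(1,3)->W->(1,2) | ant1:(0,4)->S->(1,4) | ant2:(1,2)->E->(1,3)
  grid max=2 at (1,2)
Step 3: ant0:(1,2)->E->(1,3) | ant1:(1,4)->W->(1,3) | ant2:(1,3)->W->(1,2)
  grid max=5 at (1,3)
Final grid:
  0 0 0 0 0
  0 0 3 5 0
  0 0 0 0 0
  0 0 0 0 0
Max pheromone 5 at (1,3)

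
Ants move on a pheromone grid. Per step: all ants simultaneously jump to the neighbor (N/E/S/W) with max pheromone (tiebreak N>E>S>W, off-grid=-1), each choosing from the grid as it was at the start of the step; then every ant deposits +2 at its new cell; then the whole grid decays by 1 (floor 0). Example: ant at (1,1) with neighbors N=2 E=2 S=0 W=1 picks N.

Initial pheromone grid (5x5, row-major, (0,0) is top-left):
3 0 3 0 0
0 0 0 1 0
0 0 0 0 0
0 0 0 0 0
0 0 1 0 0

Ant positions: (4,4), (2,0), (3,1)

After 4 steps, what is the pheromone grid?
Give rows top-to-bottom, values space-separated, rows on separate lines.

After step 1: ants at (3,4),(1,0),(2,1)
  2 0 2 0 0
  1 0 0 0 0
  0 1 0 0 0
  0 0 0 0 1
  0 0 0 0 0
After step 2: ants at (2,4),(0,0),(1,1)
  3 0 1 0 0
  0 1 0 0 0
  0 0 0 0 1
  0 0 0 0 0
  0 0 0 0 0
After step 3: ants at (1,4),(0,1),(0,1)
  2 3 0 0 0
  0 0 0 0 1
  0 0 0 0 0
  0 0 0 0 0
  0 0 0 0 0
After step 4: ants at (0,4),(0,0),(0,0)
  5 2 0 0 1
  0 0 0 0 0
  0 0 0 0 0
  0 0 0 0 0
  0 0 0 0 0

5 2 0 0 1
0 0 0 0 0
0 0 0 0 0
0 0 0 0 0
0 0 0 0 0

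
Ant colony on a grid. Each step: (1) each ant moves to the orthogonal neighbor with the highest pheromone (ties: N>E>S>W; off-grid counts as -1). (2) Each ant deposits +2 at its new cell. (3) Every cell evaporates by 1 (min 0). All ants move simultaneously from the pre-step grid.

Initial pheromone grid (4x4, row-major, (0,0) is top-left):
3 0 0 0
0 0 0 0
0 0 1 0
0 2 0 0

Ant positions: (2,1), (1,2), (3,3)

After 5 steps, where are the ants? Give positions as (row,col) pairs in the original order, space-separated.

Step 1: ant0:(2,1)->S->(3,1) | ant1:(1,2)->S->(2,2) | ant2:(3,3)->N->(2,3)
  grid max=3 at (3,1)
Step 2: ant0:(3,1)->N->(2,1) | ant1:(2,2)->E->(2,3) | ant2:(2,3)->W->(2,2)
  grid max=3 at (2,2)
Step 3: ant0:(2,1)->E->(2,2) | ant1:(2,3)->W->(2,2) | ant2:(2,2)->E->(2,3)
  grid max=6 at (2,2)
Step 4: ant0:(2,2)->E->(2,3) | ant1:(2,2)->E->(2,3) | ant2:(2,3)->W->(2,2)
  grid max=7 at (2,2)
Step 5: ant0:(2,3)->W->(2,2) | ant1:(2,3)->W->(2,2) | ant2:(2,2)->E->(2,3)
  grid max=10 at (2,2)

(2,2) (2,2) (2,3)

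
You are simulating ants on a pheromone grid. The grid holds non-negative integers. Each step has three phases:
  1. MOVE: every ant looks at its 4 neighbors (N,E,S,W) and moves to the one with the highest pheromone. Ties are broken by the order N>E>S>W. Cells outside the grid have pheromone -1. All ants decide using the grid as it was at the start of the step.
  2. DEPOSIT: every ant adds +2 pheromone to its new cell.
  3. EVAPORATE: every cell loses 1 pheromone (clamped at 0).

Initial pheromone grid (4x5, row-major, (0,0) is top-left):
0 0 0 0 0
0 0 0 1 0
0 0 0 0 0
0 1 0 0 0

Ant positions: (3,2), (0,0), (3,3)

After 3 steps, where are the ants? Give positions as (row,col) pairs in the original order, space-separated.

Step 1: ant0:(3,2)->W->(3,1) | ant1:(0,0)->E->(0,1) | ant2:(3,3)->N->(2,3)
  grid max=2 at (3,1)
Step 2: ant0:(3,1)->N->(2,1) | ant1:(0,1)->E->(0,2) | ant2:(2,3)->N->(1,3)
  grid max=1 at (0,2)
Step 3: ant0:(2,1)->S->(3,1) | ant1:(0,2)->E->(0,3) | ant2:(1,3)->N->(0,3)
  grid max=3 at (0,3)

(3,1) (0,3) (0,3)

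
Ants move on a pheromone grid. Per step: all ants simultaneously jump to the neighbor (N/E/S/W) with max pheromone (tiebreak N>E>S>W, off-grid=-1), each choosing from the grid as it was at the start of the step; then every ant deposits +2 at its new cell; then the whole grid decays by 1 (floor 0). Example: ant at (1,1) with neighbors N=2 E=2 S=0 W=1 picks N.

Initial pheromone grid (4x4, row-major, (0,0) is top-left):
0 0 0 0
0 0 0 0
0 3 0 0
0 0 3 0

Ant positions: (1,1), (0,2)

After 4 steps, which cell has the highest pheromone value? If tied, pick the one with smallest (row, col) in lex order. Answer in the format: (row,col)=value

Step 1: ant0:(1,1)->S->(2,1) | ant1:(0,2)->E->(0,3)
  grid max=4 at (2,1)
Step 2: ant0:(2,1)->N->(1,1) | ant1:(0,3)->S->(1,3)
  grid max=3 at (2,1)
Step 3: ant0:(1,1)->S->(2,1) | ant1:(1,3)->N->(0,3)
  grid max=4 at (2,1)
Step 4: ant0:(2,1)->N->(1,1) | ant1:(0,3)->S->(1,3)
  grid max=3 at (2,1)
Final grid:
  0 0 0 0
  0 1 0 1
  0 3 0 0
  0 0 0 0
Max pheromone 3 at (2,1)

Answer: (2,1)=3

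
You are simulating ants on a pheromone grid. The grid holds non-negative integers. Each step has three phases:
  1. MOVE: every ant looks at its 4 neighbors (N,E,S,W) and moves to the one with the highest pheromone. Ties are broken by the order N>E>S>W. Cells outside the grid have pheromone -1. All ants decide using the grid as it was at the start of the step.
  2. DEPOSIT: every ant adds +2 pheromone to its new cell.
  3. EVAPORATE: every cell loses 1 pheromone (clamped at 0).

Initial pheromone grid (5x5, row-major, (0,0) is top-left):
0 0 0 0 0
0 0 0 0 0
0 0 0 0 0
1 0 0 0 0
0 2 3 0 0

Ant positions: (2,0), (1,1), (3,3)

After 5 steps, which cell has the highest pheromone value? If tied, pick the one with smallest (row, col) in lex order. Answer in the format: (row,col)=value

Answer: (0,3)=5

Derivation:
Step 1: ant0:(2,0)->S->(3,0) | ant1:(1,1)->N->(0,1) | ant2:(3,3)->N->(2,3)
  grid max=2 at (3,0)
Step 2: ant0:(3,0)->N->(2,0) | ant1:(0,1)->E->(0,2) | ant2:(2,3)->N->(1,3)
  grid max=1 at (0,2)
Step 3: ant0:(2,0)->S->(3,0) | ant1:(0,2)->E->(0,3) | ant2:(1,3)->N->(0,3)
  grid max=3 at (0,3)
Step 4: ant0:(3,0)->N->(2,0) | ant1:(0,3)->E->(0,4) | ant2:(0,3)->E->(0,4)
  grid max=3 at (0,4)
Step 5: ant0:(2,0)->S->(3,0) | ant1:(0,4)->W->(0,3) | ant2:(0,4)->W->(0,3)
  grid max=5 at (0,3)
Final grid:
  0 0 0 5 2
  0 0 0 0 0
  0 0 0 0 0
  2 0 0 0 0
  0 0 0 0 0
Max pheromone 5 at (0,3)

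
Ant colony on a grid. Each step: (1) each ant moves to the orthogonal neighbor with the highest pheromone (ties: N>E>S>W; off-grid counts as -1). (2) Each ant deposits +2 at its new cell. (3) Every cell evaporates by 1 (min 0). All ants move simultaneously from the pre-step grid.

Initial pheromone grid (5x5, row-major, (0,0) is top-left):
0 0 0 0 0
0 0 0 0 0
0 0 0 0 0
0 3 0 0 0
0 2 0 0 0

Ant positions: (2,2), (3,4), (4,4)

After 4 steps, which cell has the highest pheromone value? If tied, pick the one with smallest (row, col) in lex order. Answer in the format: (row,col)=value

Step 1: ant0:(2,2)->N->(1,2) | ant1:(3,4)->N->(2,4) | ant2:(4,4)->N->(3,4)
  grid max=2 at (3,1)
Step 2: ant0:(1,2)->N->(0,2) | ant1:(2,4)->S->(3,4) | ant2:(3,4)->N->(2,4)
  grid max=2 at (2,4)
Step 3: ant0:(0,2)->E->(0,3) | ant1:(3,4)->N->(2,4) | ant2:(2,4)->S->(3,4)
  grid max=3 at (2,4)
Step 4: ant0:(0,3)->E->(0,4) | ant1:(2,4)->S->(3,4) | ant2:(3,4)->N->(2,4)
  grid max=4 at (2,4)
Final grid:
  0 0 0 0 1
  0 0 0 0 0
  0 0 0 0 4
  0 0 0 0 4
  0 0 0 0 0
Max pheromone 4 at (2,4)

Answer: (2,4)=4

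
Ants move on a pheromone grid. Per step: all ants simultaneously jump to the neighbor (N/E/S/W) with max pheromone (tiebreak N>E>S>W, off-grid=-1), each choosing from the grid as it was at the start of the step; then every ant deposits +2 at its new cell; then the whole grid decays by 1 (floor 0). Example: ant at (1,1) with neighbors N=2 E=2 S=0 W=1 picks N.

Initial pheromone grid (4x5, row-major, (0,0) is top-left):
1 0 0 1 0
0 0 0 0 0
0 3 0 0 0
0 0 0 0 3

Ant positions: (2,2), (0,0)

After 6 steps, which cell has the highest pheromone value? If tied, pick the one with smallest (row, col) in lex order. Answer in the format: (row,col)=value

Answer: (2,1)=3

Derivation:
Step 1: ant0:(2,2)->W->(2,1) | ant1:(0,0)->E->(0,1)
  grid max=4 at (2,1)
Step 2: ant0:(2,1)->N->(1,1) | ant1:(0,1)->E->(0,2)
  grid max=3 at (2,1)
Step 3: ant0:(1,1)->S->(2,1) | ant1:(0,2)->E->(0,3)
  grid max=4 at (2,1)
Step 4: ant0:(2,1)->N->(1,1) | ant1:(0,3)->E->(0,4)
  grid max=3 at (2,1)
Step 5: ant0:(1,1)->S->(2,1) | ant1:(0,4)->S->(1,4)
  grid max=4 at (2,1)
Step 6: ant0:(2,1)->N->(1,1) | ant1:(1,4)->N->(0,4)
  grid max=3 at (2,1)
Final grid:
  0 0 0 0 1
  0 1 0 0 0
  0 3 0 0 0
  0 0 0 0 0
Max pheromone 3 at (2,1)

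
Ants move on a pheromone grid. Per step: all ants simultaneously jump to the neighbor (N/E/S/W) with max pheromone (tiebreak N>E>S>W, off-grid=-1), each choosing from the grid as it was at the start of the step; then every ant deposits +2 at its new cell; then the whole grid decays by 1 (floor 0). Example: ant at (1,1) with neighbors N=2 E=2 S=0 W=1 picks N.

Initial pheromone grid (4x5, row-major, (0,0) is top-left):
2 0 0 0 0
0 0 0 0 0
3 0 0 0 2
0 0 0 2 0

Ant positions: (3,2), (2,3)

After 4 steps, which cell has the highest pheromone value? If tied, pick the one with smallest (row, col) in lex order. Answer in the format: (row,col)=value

Step 1: ant0:(3,2)->E->(3,3) | ant1:(2,3)->E->(2,4)
  grid max=3 at (2,4)
Step 2: ant0:(3,3)->N->(2,3) | ant1:(2,4)->N->(1,4)
  grid max=2 at (2,4)
Step 3: ant0:(2,3)->E->(2,4) | ant1:(1,4)->S->(2,4)
  grid max=5 at (2,4)
Step 4: ant0:(2,4)->N->(1,4) | ant1:(2,4)->N->(1,4)
  grid max=4 at (2,4)
Final grid:
  0 0 0 0 0
  0 0 0 0 3
  0 0 0 0 4
  0 0 0 0 0
Max pheromone 4 at (2,4)

Answer: (2,4)=4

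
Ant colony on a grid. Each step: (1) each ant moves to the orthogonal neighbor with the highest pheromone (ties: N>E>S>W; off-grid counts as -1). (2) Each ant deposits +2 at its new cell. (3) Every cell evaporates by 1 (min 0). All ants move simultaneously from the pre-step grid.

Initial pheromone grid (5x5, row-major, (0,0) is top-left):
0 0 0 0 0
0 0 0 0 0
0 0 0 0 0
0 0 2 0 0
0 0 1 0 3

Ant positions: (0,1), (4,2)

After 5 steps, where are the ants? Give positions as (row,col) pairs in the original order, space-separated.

Step 1: ant0:(0,1)->E->(0,2) | ant1:(4,2)->N->(3,2)
  grid max=3 at (3,2)
Step 2: ant0:(0,2)->E->(0,3) | ant1:(3,2)->N->(2,2)
  grid max=2 at (3,2)
Step 3: ant0:(0,3)->E->(0,4) | ant1:(2,2)->S->(3,2)
  grid max=3 at (3,2)
Step 4: ant0:(0,4)->S->(1,4) | ant1:(3,2)->N->(2,2)
  grid max=2 at (3,2)
Step 5: ant0:(1,4)->N->(0,4) | ant1:(2,2)->S->(3,2)
  grid max=3 at (3,2)

(0,4) (3,2)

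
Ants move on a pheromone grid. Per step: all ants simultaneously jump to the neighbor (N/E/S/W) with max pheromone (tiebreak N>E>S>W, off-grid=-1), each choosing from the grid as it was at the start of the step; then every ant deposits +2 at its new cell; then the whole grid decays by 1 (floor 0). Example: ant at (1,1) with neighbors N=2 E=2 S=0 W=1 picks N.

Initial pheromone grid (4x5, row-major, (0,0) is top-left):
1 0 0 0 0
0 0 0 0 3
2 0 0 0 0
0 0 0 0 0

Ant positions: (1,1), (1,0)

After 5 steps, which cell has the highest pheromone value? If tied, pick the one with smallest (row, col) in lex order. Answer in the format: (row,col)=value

Answer: (2,0)=3

Derivation:
Step 1: ant0:(1,1)->N->(0,1) | ant1:(1,0)->S->(2,0)
  grid max=3 at (2,0)
Step 2: ant0:(0,1)->E->(0,2) | ant1:(2,0)->N->(1,0)
  grid max=2 at (2,0)
Step 3: ant0:(0,2)->E->(0,3) | ant1:(1,0)->S->(2,0)
  grid max=3 at (2,0)
Step 4: ant0:(0,3)->E->(0,4) | ant1:(2,0)->N->(1,0)
  grid max=2 at (2,0)
Step 5: ant0:(0,4)->S->(1,4) | ant1:(1,0)->S->(2,0)
  grid max=3 at (2,0)
Final grid:
  0 0 0 0 0
  0 0 0 0 1
  3 0 0 0 0
  0 0 0 0 0
Max pheromone 3 at (2,0)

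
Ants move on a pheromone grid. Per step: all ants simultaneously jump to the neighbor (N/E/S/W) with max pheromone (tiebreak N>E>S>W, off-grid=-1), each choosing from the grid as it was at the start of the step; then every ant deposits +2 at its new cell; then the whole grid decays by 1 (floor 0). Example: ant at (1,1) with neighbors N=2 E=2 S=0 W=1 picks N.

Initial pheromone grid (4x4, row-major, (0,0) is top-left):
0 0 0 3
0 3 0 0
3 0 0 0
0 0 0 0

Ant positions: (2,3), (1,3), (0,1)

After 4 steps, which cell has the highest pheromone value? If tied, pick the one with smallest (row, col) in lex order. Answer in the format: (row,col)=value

Answer: (0,3)=7

Derivation:
Step 1: ant0:(2,3)->N->(1,3) | ant1:(1,3)->N->(0,3) | ant2:(0,1)->S->(1,1)
  grid max=4 at (0,3)
Step 2: ant0:(1,3)->N->(0,3) | ant1:(0,3)->S->(1,3) | ant2:(1,1)->N->(0,1)
  grid max=5 at (0,3)
Step 3: ant0:(0,3)->S->(1,3) | ant1:(1,3)->N->(0,3) | ant2:(0,1)->S->(1,1)
  grid max=6 at (0,3)
Step 4: ant0:(1,3)->N->(0,3) | ant1:(0,3)->S->(1,3) | ant2:(1,1)->N->(0,1)
  grid max=7 at (0,3)
Final grid:
  0 1 0 7
  0 3 0 4
  0 0 0 0
  0 0 0 0
Max pheromone 7 at (0,3)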